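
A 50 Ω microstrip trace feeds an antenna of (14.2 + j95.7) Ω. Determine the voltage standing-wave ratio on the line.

VSWR ≈ 16.6

Γ = (Z_L − Z_0)/(Z_L + Z_0) = (-35.8 + j95.7)/(64.2 + j95.7)
|Γ| = 102/115 = 0.887
VSWR = (1 + |Γ|)/(1 − |Γ|) = 1.89/0.113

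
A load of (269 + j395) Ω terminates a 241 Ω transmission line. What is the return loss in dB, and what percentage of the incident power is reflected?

Γ = (28 + j395)/(510 + j395), |Γ| = 0.614
RL = −20·log₁₀(0.614) = 4.24 dB
P_refl/P_inc = |Γ|² = 0.377

RL ≈ 4.24 dB; 37.7% of incident power reflected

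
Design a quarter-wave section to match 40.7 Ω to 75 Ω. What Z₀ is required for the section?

Z_qwt = √(Z_0·R_L) = √(75 × 40.7) = √3052

Z_qwt ≈ 55.2 Ω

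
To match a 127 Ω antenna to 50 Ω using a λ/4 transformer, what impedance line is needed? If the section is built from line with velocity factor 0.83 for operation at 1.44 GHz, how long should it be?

Z_qwt = √(Z_0·R_L) = √(50 × 127) = √6350
λ = 0.83·c/f = 0.173 m, so l = λ/4 = 0.0432 m

Z_qwt ≈ 79.7 Ω; length ≈ 4.32 cm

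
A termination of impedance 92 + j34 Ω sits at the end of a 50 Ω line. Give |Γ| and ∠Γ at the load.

Γ ≈ 0.37 ∠ 25.5°

Γ = (Z_L − Z_0)/(Z_L + Z_0) = (42 + j34)/(142 + j34)
|Γ| = 54/146 = 0.37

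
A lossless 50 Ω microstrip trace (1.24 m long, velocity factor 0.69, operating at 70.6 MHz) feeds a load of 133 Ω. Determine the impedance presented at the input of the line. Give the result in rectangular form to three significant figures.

Z_in ≈ 57.4 + j54 Ω

λ = v/f = 0.69·c / 70.6 MHz = 2.93 m
βl = 2π·l/λ = 2π × 0.423 = 152°
tan(βl) = tan(152°) = -0.526
Z_in = Z_0·(Z_L + jZ_0·tanβl)/(Z_0 + jZ_L·tanβl)
     = 50·(133 − j26.3)/(50 − j70)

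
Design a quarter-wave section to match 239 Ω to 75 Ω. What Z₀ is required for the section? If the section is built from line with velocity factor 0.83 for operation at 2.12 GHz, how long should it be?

Z_qwt = √(Z_0·R_L) = √(75 × 239) = √17920
λ = 0.83·c/f = 0.117 m, so l = λ/4 = 0.0294 m

Z_qwt ≈ 134 Ω; length ≈ 2.94 cm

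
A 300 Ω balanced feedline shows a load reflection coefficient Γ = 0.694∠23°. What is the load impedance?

Z_L ≈ 762 + j798 Ω

Z_L = Z_0·(1 + Γ)/(1 − Γ) = 300·(1.64 + j0.271)/(0.361 − j0.271)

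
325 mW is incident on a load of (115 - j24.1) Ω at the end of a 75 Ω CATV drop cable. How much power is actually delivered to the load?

|Γ| = |(40 − j24.1)/(190 − j24.1)| = 0.244
|Γ|² = 0.0595
P_refl = |Γ|²·P_inc = 19.3 mW, P_del = (1 − |Γ|²)·P_inc = 306 mW

P_delivered ≈ 306 mW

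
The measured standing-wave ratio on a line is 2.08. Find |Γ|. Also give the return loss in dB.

|Γ| = (S − 1)/(S + 1) = (2.08 − 1)/(2.08 + 1) = 1.08/3.08
RL = −20·log₁₀|Γ| = −20·log₁₀(0.351)

|Γ| ≈ 0.351; return loss ≈ 9.1 dB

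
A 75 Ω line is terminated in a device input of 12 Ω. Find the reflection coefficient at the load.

Γ = -0.724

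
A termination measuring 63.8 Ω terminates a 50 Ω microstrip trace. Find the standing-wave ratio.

For a purely resistive load, VSWR = R_L/Z_0 or Z_0/R_L (whichever > 1) = 63.8/50

VSWR ≈ 1.28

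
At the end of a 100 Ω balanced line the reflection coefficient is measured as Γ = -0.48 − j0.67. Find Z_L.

Z_L ≈ 12.2 − j50.8 Ω

Z_L = Z_0·(1 + Γ)/(1 − Γ) = 100·(0.52 − j0.67)/(1.48 + j0.67)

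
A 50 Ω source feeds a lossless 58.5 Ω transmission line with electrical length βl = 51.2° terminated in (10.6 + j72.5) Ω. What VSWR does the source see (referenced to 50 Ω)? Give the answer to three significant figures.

VSWR ≈ 16.3

tan(βl) = 1.24
Z_in = Z_0·(Z_L + jZ_0·tanβl)/(Z_0 + jZ_L·tanβl) = 78.5 − j236 Ω
Γ_s = (Z_in − Z_s)/(Z_in + Z_s) = (28.5 − j236)/(129 − j236), |Γ_s| = 0.884
VSWR = (1 + |Γ_s|)/(1 − |Γ_s|)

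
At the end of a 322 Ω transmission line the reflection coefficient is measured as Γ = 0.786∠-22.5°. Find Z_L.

Z_L = Z_0·(1 + Γ)/(1 − Γ) = 322·(1.73 − j0.301)/(0.274 + j0.301)

Z_L ≈ 744 − j1170 Ω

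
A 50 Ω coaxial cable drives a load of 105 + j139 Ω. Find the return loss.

RL ≈ 2.88 dB

Γ = (55 + j139)/(155 + j139), |Γ| = 0.718
RL = −20·log₁₀|Γ| = −20·log₁₀(0.718)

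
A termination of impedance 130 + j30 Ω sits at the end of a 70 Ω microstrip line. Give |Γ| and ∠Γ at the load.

Γ = (Z_L − Z_0)/(Z_L + Z_0) = (60 + j30)/(200 + j30)
|Γ| = 67.1/202 = 0.332

Γ ≈ 0.332 ∠ 18°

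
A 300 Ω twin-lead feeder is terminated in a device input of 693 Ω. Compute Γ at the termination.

Γ = 0.396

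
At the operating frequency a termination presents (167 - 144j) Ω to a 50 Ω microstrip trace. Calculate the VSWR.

VSWR ≈ 5.95

Γ = (Z_L − Z_0)/(Z_L + Z_0) = (117 − j144)/(217 − j144)
|Γ| = 186/260 = 0.712
VSWR = (1 + |Γ|)/(1 − |Γ|) = 1.71/0.288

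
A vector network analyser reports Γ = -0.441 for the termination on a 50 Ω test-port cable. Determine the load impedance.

Z_L ≈ 19.4 Ω

Z_L = Z_0·(1 + Γ)/(1 − Γ) = 50·(0.559)/(1.44)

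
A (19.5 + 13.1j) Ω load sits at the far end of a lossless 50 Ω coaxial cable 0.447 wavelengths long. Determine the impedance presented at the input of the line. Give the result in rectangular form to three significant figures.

βl = 2π × 0.447 = 161°
tan(βl) = tan(161°) = -0.346
Z_in = Z_0·(Z_L + jZ_0·tanβl)/(Z_0 + jZ_L·tanβl)
     = 50·(19.5 − j4.19)/(54.5 − j6.74)

Z_in ≈ 18.1 − j1.61 Ω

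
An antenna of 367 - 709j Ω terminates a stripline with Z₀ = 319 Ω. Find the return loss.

Γ = (48 − j709)/(686 − j709), |Γ| = 0.72
RL = −20·log₁₀|Γ| = −20·log₁₀(0.72)

RL ≈ 2.85 dB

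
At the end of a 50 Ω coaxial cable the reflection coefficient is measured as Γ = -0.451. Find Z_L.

Z_L ≈ 18.9 Ω

Z_L = Z_0·(1 + Γ)/(1 − Γ) = 50·(0.549)/(1.45)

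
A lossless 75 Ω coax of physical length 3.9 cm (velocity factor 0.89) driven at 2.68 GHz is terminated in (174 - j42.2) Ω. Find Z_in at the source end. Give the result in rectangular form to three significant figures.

Z_in ≈ 75.1 + j70.7 Ω

λ = v/f = 0.89·c / 2.68 GHz = 0.0996 m
βl = 2π·l/λ = 2π × 0.391 = 141°
tan(βl) = tan(141°) = -0.812
Z_in = Z_0·(Z_L + jZ_0·tanβl)/(Z_0 + jZ_L·tanβl)
     = 75·(174 − j103)/(40.7 − j141)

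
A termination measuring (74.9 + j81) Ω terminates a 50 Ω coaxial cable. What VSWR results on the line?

VSWR ≈ 3.64

Γ = (Z_L − Z_0)/(Z_L + Z_0) = (24.9 + j81)/(124.9 + j81)
|Γ| = 84.7/149 = 0.569
VSWR = (1 + |Γ|)/(1 − |Γ|) = 1.57/0.431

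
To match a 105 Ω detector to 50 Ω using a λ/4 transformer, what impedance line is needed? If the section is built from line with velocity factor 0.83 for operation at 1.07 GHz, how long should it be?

Z_qwt ≈ 72.5 Ω; length ≈ 5.82 cm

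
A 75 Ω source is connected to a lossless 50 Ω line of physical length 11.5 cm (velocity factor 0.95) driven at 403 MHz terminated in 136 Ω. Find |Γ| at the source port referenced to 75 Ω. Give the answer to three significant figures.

λ = v/f = 0.95·c / 403 MHz = 0.707 m
βl = 2π·l/λ = 2π × 0.163 = 58.5°
tan(βl) = 1.63
Z_in = Z_0·(Z_L + jZ_0·tanβl)/(Z_0 + jZ_L·tanβl) = 24 − j25.2 Ω
Γ_s = (Z_in − Z_s)/(Z_in + Z_s) = (-51 − j25.2)/(99 − j25.2), |Γ_s| = 0.556

|Γ| ≈ 0.556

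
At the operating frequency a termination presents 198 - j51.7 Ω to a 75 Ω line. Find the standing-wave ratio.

Γ = (Z_L − Z_0)/(Z_L + Z_0) = (123 − j51.7)/(273 − j51.7)
|Γ| = 133/278 = 0.48
VSWR = (1 + |Γ|)/(1 − |Γ|) = 1.48/0.52

VSWR ≈ 2.85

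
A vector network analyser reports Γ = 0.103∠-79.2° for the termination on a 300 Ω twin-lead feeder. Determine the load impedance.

Z_L = Z_0·(1 + Γ)/(1 − Γ) = 300·(1.02 − j0.101)/(0.981 + j0.101)

Z_L ≈ 305 − j62.5 Ω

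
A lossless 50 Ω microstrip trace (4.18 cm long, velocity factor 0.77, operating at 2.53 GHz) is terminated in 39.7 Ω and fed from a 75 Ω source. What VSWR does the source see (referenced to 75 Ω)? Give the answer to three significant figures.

VSWR ≈ 1.85

λ = v/f = 0.77·c / 2.53 GHz = 0.0913 m
βl = 2π·l/λ = 2π × 0.458 = 165°
tan(βl) = -0.271
Z_in = Z_0·(Z_L + jZ_0·tanβl)/(Z_0 + jZ_L·tanβl) = 40.7 − j4.79 Ω
Γ_s = (Z_in − Z_s)/(Z_in + Z_s) = (-34.3 − j4.79)/(116 − j4.79), |Γ_s| = 0.299
VSWR = (1 + |Γ_s|)/(1 − |Γ_s|)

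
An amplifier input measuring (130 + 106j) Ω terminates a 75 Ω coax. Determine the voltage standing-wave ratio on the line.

Γ = (Z_L − Z_0)/(Z_L + Z_0) = (55 + j106)/(205 + j106)
|Γ| = 119/231 = 0.517
VSWR = (1 + |Γ|)/(1 − |Γ|) = 1.52/0.483

VSWR ≈ 3.14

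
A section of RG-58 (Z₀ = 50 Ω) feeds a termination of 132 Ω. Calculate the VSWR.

VSWR ≈ 2.64

For a purely resistive load, VSWR = R_L/Z_0 or Z_0/R_L (whichever > 1) = 132/50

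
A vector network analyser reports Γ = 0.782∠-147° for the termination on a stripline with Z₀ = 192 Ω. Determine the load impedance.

Z_L = Z_0·(1 + Γ)/(1 − Γ) = 192·(0.344 − j0.426)/(1.66 + j0.426)

Z_L ≈ 25.5 − j55.9 Ω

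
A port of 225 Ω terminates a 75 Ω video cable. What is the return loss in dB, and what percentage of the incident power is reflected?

Γ = (225 − 75)/(225 + 75) = 0.5
RL = −20·log₁₀(0.5) = 6.02 dB
P_refl/P_inc = |Γ|² = 0.25

RL ≈ 6.02 dB; 25% of incident power reflected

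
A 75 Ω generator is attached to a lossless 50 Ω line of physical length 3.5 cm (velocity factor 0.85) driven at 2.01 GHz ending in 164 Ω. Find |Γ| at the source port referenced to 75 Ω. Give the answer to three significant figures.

λ = v/f = 0.85·c / 2.01 GHz = 0.127 m
βl = 2π·l/λ = 2π × 0.276 = 99.3°
tan(βl) = -6.09
Z_in = Z_0·(Z_L + jZ_0·tanβl)/(Z_0 + jZ_L·tanβl) = 15.6 + j7.42 Ω
Γ_s = (Z_in − Z_s)/(Z_in + Z_s) = (-59.4 + j7.42)/(90.6 + j7.42), |Γ_s| = 0.658

|Γ| ≈ 0.658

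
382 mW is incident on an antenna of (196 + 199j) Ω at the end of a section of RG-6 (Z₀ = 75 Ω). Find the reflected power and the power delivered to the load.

P_reflected ≈ 183 mW; P_delivered ≈ 199 mW

|Γ| = |(121 + j199)/(271 + j199)| = 0.693
|Γ|² = 0.48
P_refl = |Γ|²·P_inc = 183 mW, P_del = (1 − |Γ|²)·P_inc = 199 mW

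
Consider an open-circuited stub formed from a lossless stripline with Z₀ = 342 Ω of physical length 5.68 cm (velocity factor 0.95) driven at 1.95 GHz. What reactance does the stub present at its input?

λ = v/f = 0.95·c / 1.95 GHz = 0.146 m
βl = 2π·l/λ = 2π × 0.389 = 140°
tan(βl) = -0.842
For an open-circuited stub, Z_in = −jZ_0·cot(βl) = −jZ_0/tan(βl)

X_in ≈ 406 Ω (inductive)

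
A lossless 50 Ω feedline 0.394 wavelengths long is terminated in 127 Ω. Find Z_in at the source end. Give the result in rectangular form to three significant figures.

Z_in ≈ 41.2 + j43 Ω

βl = 2π × 0.394 = 142°
tan(βl) = tan(142°) = -0.786
Z_in = Z_0·(Z_L + jZ_0·tanβl)/(Z_0 + jZ_L·tanβl)
     = 50·(127 − j39.3)/(50 − j99.8)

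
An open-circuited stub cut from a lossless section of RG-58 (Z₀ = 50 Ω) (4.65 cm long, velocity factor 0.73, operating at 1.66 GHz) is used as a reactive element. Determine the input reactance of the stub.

X_in ≈ 37.5 Ω (inductive)

λ = v/f = 0.73·c / 1.66 GHz = 0.132 m
βl = 2π·l/λ = 2π × 0.352 = 127°
tan(βl) = -1.33
For an open-circuited stub, Z_in = −jZ_0·cot(βl) = −jZ_0/tan(βl)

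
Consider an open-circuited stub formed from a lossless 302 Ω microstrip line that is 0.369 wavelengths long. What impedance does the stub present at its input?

βl = 2π × 0.369 = 133°
tan(βl) = -1.08
For an open-circuited stub, Z_in = −jZ_0·cot(βl) = −jZ_0/tan(βl)

Z_in ≈ +j280 Ω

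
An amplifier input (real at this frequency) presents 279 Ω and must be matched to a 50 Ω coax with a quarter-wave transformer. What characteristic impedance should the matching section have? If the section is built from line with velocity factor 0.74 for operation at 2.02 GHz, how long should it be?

Z_qwt ≈ 118 Ω; length ≈ 2.75 cm

Z_qwt = √(Z_0·R_L) = √(50 × 279) = √13950
λ = 0.74·c/f = 0.11 m, so l = λ/4 = 0.0275 m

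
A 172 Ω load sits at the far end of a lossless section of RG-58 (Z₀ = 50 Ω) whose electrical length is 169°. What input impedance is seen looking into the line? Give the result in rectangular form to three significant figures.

tan(βl) = tan(169°) = -0.194
Z_in = Z_0·(Z_L + jZ_0·tanβl)/(Z_0 + jZ_L·tanβl)
     = 50·(172 − j9.72)/(50 − j33.4)

Z_in ≈ 123 + j72.8 Ω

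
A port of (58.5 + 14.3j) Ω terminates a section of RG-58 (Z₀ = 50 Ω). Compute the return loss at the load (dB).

RL ≈ 16.4 dB

Γ = (8.5 + j14.3)/(108.5 + j14.3), |Γ| = 0.152
RL = −20·log₁₀|Γ| = −20·log₁₀(0.152)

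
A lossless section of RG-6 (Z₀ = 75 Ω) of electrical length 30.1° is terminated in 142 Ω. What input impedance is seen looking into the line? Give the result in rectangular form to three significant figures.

tan(βl) = tan(30.1°) = 0.58
Z_in = Z_0·(Z_L + jZ_0·tanβl)/(Z_0 + jZ_L·tanβl)
     = 75·(142 + j43.5)/(75 + j82.3)

Z_in ≈ 86.1 − j51 Ω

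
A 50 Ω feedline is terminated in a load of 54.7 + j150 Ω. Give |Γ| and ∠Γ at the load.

Γ = (Z_L − Z_0)/(Z_L + Z_0) = (4.7 + j150)/(104.7 + j150)
|Γ| = 150/183 = 0.82

Γ ≈ 0.82 ∠ 33.1°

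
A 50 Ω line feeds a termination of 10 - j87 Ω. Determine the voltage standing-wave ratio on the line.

Γ = (Z_L − Z_0)/(Z_L + Z_0) = (-40 − j87)/(60 − j87)
|Γ| = 95.8/106 = 0.906
VSWR = (1 + |Γ|)/(1 − |Γ|) = 1.91/0.0939

VSWR ≈ 20.3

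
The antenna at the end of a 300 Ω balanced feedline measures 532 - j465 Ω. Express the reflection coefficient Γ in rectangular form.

Γ = (Z_L − Z_0)/(Z_L + Z_0) = (232 − j465)/(832 − j465)

Γ ≈ 0.45 − j0.307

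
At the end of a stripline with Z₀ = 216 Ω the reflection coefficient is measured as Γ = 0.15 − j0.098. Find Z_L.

Z_L = Z_0·(1 + Γ)/(1 − Γ) = 216·(1.15 − j0.098)/(0.85 + j0.098)

Z_L ≈ 286 − j57.8 Ω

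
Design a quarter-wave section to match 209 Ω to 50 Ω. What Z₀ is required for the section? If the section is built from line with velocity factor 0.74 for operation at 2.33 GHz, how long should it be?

Z_qwt ≈ 102 Ω; length ≈ 2.38 cm

Z_qwt = √(Z_0·R_L) = √(50 × 209) = √10450
λ = 0.74·c/f = 0.0953 m, so l = λ/4 = 0.0238 m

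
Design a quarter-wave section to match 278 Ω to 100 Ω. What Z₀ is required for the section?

Z_qwt ≈ 167 Ω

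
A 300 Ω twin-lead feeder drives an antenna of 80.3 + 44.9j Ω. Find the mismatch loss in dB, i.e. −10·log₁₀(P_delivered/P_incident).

mismatch loss ≈ 1.82 dB

Γ = (-219.7 + j44.9)/(380.3 + j44.9), |Γ| = 0.586
|Γ|² = 0.343, so P_del/P_inc = 1 − |Γ|² = 0.657
ML = −10·log₁₀(1 − |Γ|²)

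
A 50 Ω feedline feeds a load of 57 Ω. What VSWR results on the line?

Γ = (57 − 50)/(57 + 50) = 0.0654
VSWR = (1 + 0.0654)/(1 − 0.0654)

VSWR ≈ 1.14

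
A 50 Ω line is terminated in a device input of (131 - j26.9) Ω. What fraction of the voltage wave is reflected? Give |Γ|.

|Γ| ≈ 0.466

Γ = (Z_L − Z_0)/(Z_L + Z_0) = (81 − j26.9)/(181 − j26.9)
|Γ| = 85.3/183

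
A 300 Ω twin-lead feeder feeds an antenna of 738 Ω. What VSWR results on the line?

VSWR ≈ 2.46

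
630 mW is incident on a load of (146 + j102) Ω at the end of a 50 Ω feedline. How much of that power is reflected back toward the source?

|Γ| = |(96 + j102)/(196 + j102)| = 0.634
|Γ|² = 0.402
P_refl = |Γ|²·P_inc = 253 mW, P_del = (1 − |Γ|²)·P_inc = 377 mW

P_reflected ≈ 253 mW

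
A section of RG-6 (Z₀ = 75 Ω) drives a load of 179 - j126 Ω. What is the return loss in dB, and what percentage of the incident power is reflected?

Γ = (104 − j126)/(254 − j126), |Γ| = 0.576
RL = −20·log₁₀(0.576) = 4.79 dB
P_refl/P_inc = |Γ|² = 0.332

RL ≈ 4.79 dB; 33.2% of incident power reflected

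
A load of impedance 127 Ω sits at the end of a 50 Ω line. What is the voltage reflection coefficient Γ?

Γ = (Z_L − Z_0)/(Z_L + Z_0) = (127 − 50)/(127 + 50) = 77/177

Γ = 0.435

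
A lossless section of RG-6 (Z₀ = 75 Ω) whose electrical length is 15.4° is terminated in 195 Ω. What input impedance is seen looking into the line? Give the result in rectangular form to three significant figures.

Z_in ≈ 139 − j78.7 Ω

tan(βl) = tan(15.4°) = 0.275
Z_in = Z_0·(Z_L + jZ_0·tanβl)/(Z_0 + jZ_L·tanβl)
     = 75·(195 + j20.7)/(75 + j53.7)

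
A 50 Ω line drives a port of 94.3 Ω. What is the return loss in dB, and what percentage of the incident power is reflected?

RL ≈ 10.3 dB; 9.42% of incident power reflected

Γ = (94.3 − 50)/(94.3 + 50) = 0.307
RL = −20·log₁₀(0.307) = 10.3 dB
P_refl/P_inc = |Γ|² = 0.0942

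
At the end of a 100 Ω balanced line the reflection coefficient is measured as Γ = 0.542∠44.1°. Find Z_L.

Z_L = Z_0·(1 + Γ)/(1 − Γ) = 100·(1.39 + j0.377)/(0.611 − j0.377)

Z_L ≈ 137 + j146 Ω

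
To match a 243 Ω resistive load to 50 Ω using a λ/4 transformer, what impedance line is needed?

Z_qwt ≈ 110 Ω

Z_qwt = √(Z_0·R_L) = √(50 × 243) = √12150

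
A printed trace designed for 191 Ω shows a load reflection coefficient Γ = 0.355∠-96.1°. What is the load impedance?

Z_L ≈ 139 − j112 Ω

Z_L = Z_0·(1 + Γ)/(1 − Γ) = 191·(0.962 − j0.353)/(1.04 + j0.353)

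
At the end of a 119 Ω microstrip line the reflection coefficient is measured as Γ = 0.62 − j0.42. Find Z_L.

Z_L ≈ 163 − j312 Ω

Z_L = Z_0·(1 + Γ)/(1 − Γ) = 119·(1.62 − j0.42)/(0.38 + j0.42)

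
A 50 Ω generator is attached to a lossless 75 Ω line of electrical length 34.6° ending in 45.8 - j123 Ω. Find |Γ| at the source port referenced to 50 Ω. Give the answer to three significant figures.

tan(βl) = 0.69
Z_in = Z_0·(Z_L + jZ_0·tanβl)/(Z_0 + jZ_L·tanβl) = 14.3 − j36.3 Ω
Γ_s = (Z_in − Z_s)/(Z_in + Z_s) = (-35.7 − j36.3)/(64.3 − j36.3), |Γ_s| = 0.689

|Γ| ≈ 0.689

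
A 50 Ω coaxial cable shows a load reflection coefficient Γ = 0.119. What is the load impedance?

Z_L ≈ 63.5 Ω

Z_L = Z_0·(1 + Γ)/(1 − Γ) = 50·(1.12)/(0.881)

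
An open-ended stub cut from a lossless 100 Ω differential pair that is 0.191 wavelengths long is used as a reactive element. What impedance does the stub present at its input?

Z_in ≈ −j38.9 Ω

βl = 2π × 0.191 = 68.8°
tan(βl) = 2.57
For an open-ended stub, Z_in = −jZ_0·cot(βl) = −jZ_0/tan(βl)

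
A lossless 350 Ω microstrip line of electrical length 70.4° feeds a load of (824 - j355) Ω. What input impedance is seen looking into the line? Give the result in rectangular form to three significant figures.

Z_in ≈ 125 − j51.8 Ω

tan(βl) = tan(70.4°) = 2.81
Z_in = Z_0·(Z_L + jZ_0·tanβl)/(Z_0 + jZ_L·tanβl)
     = 350·(824 + j628)/(1350 + j2310)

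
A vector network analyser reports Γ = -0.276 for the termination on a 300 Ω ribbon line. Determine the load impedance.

Z_L ≈ 170 Ω

Z_L = Z_0·(1 + Γ)/(1 − Γ) = 300·(0.724)/(1.28)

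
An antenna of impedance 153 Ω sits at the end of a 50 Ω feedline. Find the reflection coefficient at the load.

Γ = 0.507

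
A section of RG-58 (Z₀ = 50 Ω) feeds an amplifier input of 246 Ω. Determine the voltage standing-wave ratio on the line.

VSWR ≈ 4.92

For a purely resistive load, VSWR = R_L/Z_0 or Z_0/R_L (whichever > 1) = 246/50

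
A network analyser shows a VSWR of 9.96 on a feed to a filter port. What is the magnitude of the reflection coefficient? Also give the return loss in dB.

|Γ| ≈ 0.818; return loss ≈ 1.75 dB

|Γ| = (S − 1)/(S + 1) = (9.96 − 1)/(9.96 + 1) = 8.96/11
RL = −20·log₁₀|Γ| = −20·log₁₀(0.818)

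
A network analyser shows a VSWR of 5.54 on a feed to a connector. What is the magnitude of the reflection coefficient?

|Γ| ≈ 0.694

|Γ| = (S − 1)/(S + 1) = (5.54 − 1)/(5.54 + 1) = 4.54/6.54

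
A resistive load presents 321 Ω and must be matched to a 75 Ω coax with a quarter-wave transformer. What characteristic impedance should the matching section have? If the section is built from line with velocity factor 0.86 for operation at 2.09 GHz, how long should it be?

Z_qwt ≈ 155 Ω; length ≈ 3.09 cm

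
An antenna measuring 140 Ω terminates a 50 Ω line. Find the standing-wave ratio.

Γ = (140 − 50)/(140 + 50) = 0.474
VSWR = (1 + 0.474)/(1 − 0.474)

VSWR ≈ 2.8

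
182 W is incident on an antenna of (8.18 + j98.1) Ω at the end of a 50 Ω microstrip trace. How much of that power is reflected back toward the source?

|Γ| = |(-41.82 + j98.1)/(58.18 + j98.1)| = 0.935
|Γ|² = 0.874
P_refl = |Γ|²·P_inc = 159 W, P_del = (1 − |Γ|²)·P_inc = 22.9 W

P_reflected ≈ 159 W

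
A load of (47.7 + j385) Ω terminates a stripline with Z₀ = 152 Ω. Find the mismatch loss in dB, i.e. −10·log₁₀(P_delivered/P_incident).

mismatch loss ≈ 8.12 dB

Γ = (-104.3 + j385)/(199.7 + j385), |Γ| = 0.92
|Γ|² = 0.846, so P_del/P_inc = 1 − |Γ|² = 0.154
ML = −10·log₁₀(1 − |Γ|²)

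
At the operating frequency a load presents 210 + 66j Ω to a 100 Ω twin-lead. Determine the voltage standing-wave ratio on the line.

Γ = (Z_L − Z_0)/(Z_L + Z_0) = (110 + j66)/(310 + j66)
|Γ| = 128/317 = 0.405
VSWR = (1 + |Γ|)/(1 − |Γ|) = 1.4/0.595

VSWR ≈ 2.36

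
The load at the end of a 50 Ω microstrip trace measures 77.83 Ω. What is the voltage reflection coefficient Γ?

Γ = (Z_L − Z_0)/(Z_L + Z_0) = (77.83 − 50)/(77.83 + 50) = 27.83/127.8

Γ = 0.218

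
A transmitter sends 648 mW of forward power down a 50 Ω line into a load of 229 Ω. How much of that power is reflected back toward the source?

P_reflected ≈ 267 mW

Γ = (229 − 50)/(229 + 50) = 0.642
|Γ|² = 0.412
P_refl = |Γ|²·P_inc = 267 mW, P_del = (1 − |Γ|²)·P_inc = 381 mW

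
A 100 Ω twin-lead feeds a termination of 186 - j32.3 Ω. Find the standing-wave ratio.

Γ = (Z_L − Z_0)/(Z_L + Z_0) = (86 − j32.3)/(286 − j32.3)
|Γ| = 91.9/288 = 0.319
VSWR = (1 + |Γ|)/(1 − |Γ|) = 1.32/0.681

VSWR ≈ 1.94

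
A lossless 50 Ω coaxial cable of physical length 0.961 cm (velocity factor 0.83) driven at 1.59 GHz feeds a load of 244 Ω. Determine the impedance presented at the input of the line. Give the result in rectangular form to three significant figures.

λ = v/f = 0.83·c / 1.59 GHz = 0.157 m
βl = 2π·l/λ = 2π × 0.0614 = 22.1°
tan(βl) = tan(22.1°) = 0.406
Z_in = Z_0·(Z_L + jZ_0·tanβl)/(Z_0 + jZ_L·tanβl)
     = 50·(244 + j20.3)/(50 + j99)

Z_in ≈ 57.7 − j94 Ω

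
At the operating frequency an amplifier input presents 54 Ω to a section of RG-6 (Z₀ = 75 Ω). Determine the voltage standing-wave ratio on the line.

VSWR ≈ 1.39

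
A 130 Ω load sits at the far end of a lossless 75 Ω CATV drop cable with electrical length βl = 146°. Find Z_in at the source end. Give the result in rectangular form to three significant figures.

tan(βl) = tan(146°) = -0.675
Z_in = Z_0·(Z_L + jZ_0·tanβl)/(Z_0 + jZ_L·tanβl)
     = 75·(130 − j50.6)/(75 − j87.7)

Z_in ≈ 79.9 + j42.8 Ω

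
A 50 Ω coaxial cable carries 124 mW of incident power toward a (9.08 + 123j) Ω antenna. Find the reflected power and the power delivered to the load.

|Γ| = |(-40.92 + j123)/(59.08 + j123)| = 0.95
|Γ|² = 0.902
P_refl = |Γ|²·P_inc = 112 mW, P_del = (1 − |Γ|²)·P_inc = 12.1 mW

P_reflected ≈ 112 mW; P_delivered ≈ 12.1 mW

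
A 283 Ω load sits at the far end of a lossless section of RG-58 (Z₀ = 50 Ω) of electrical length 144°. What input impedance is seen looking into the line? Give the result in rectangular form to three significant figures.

tan(βl) = tan(144°) = -0.727
Z_in = Z_0·(Z_L + jZ_0·tanβl)/(Z_0 + jZ_L·tanβl)
     = 50·(283 − j36.3)/(50 − j206)

Z_in ≈ 24.1 + j62.9 Ω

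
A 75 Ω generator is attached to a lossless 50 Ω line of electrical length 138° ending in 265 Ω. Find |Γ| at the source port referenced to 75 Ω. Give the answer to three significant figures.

tan(βl) = -0.9
Z_in = Z_0·(Z_L + jZ_0·tanβl)/(Z_0 + jZ_L·tanβl) = 20.2 + j51.3 Ω
Γ_s = (Z_in − Z_s)/(Z_in + Z_s) = (-54.8 + j51.3)/(95.2 + j51.3), |Γ_s| = 0.694

|Γ| ≈ 0.694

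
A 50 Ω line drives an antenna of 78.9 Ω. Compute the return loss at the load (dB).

Γ = (78.9 − 50)/(78.9 + 50) = 0.224
RL = −20·log₁₀|Γ| = −20·log₁₀(0.224)

RL ≈ 13 dB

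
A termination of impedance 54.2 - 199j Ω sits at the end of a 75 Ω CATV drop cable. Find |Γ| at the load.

Γ = (Z_L − Z_0)/(Z_L + Z_0) = (-20.8 − j199)/(129.2 − j199)
|Γ| = 200/237

|Γ| ≈ 0.843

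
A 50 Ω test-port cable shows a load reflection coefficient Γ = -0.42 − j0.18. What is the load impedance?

Z_L ≈ 19.3 − j8.79 Ω

Z_L = Z_0·(1 + Γ)/(1 − Γ) = 50·(0.58 − j0.18)/(1.42 + j0.18)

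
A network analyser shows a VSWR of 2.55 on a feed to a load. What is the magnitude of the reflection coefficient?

|Γ| ≈ 0.437

|Γ| = (S − 1)/(S + 1) = (2.55 − 1)/(2.55 + 1) = 1.55/3.55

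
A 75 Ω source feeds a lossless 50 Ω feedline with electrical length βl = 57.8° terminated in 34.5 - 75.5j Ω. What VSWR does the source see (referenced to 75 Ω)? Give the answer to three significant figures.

VSWR ≈ 7.87

tan(βl) = 1.59
Z_in = Z_0·(Z_L + jZ_0·tanβl)/(Z_0 + jZ_L·tanβl) = 9.53 − j1.93 Ω
Γ_s = (Z_in − Z_s)/(Z_in + Z_s) = (-65.5 − j1.93)/(84.5 − j1.93), |Γ_s| = 0.775
VSWR = (1 + |Γ_s|)/(1 − |Γ_s|)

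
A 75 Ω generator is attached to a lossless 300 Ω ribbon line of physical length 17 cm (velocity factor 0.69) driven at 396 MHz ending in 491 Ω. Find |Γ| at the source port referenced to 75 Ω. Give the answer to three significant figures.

|Γ| ≈ 0.54

λ = v/f = 0.69·c / 396 MHz = 0.523 m
βl = 2π·l/λ = 2π × 0.325 = 117°
tan(βl) = -1.96
Z_in = Z_0·(Z_L + jZ_0·tanβl)/(Z_0 + jZ_L·tanβl) = 211 + j87.6 Ω
Γ_s = (Z_in − Z_s)/(Z_in + Z_s) = (136 + j87.6)/(286 + j87.6), |Γ_s| = 0.54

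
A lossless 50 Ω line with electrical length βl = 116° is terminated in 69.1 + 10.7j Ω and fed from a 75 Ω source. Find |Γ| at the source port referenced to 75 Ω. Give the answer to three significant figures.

|Γ| ≈ 0.36

tan(βl) = -2.05
Z_in = Z_0·(Z_L + jZ_0·tanβl)/(Z_0 + jZ_L·tanβl) = 35.6 + j6.31 Ω
Γ_s = (Z_in − Z_s)/(Z_in + Z_s) = (-39.4 + j6.31)/(111 + j6.31), |Γ_s| = 0.36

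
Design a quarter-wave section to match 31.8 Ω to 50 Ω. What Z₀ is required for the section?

Z_qwt = √(Z_0·R_L) = √(50 × 31.8) = √1590

Z_qwt ≈ 39.9 Ω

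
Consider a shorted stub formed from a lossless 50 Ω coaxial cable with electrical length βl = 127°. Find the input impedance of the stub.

tan(βl) = -1.33
For a shorted stub, Z_in = jZ_0·tan(βl)

Z_in ≈ −j66.4 Ω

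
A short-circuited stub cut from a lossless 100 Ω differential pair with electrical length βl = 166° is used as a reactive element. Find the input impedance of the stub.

Z_in ≈ −j24.9 Ω

tan(βl) = -0.249
For a short-circuited stub, Z_in = jZ_0·tan(βl)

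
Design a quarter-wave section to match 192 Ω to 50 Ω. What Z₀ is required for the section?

Z_qwt ≈ 98 Ω

Z_qwt = √(Z_0·R_L) = √(50 × 192) = √9600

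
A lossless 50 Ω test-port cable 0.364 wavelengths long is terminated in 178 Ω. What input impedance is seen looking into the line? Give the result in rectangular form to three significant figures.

βl = 2π × 0.364 = 131°
tan(βl) = tan(131°) = -1.15
Z_in = Z_0·(Z_L + jZ_0·tanβl)/(Z_0 + jZ_L·tanβl)
     = 50·(178 − j57.4)/(50 − j204)

Z_in ≈ 23.3 + j37.8 Ω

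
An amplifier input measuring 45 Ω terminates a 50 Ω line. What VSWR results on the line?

Γ = (45 − 50)/(45 + 50) = -0.0526
VSWR = (1 + 0.0526)/(1 − 0.0526)

VSWR ≈ 1.11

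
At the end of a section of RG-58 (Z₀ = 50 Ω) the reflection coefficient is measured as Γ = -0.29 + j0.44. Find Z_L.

Z_L ≈ 19.4 + j23.7 Ω

Z_L = Z_0·(1 + Γ)/(1 − Γ) = 50·(0.71 + j0.44)/(1.29 − j0.44)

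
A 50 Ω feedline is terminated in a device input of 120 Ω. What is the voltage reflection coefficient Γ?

Γ = (Z_L − Z_0)/(Z_L + Z_0) = (120 − 50)/(120 + 50) = 70/170

Γ = 0.412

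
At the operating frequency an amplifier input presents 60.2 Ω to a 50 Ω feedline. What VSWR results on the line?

VSWR ≈ 1.2

Γ = (60.2 − 50)/(60.2 + 50) = 0.0926
VSWR = (1 + 0.0926)/(1 − 0.0926)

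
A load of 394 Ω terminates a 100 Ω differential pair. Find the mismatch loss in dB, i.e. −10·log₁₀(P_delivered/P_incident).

mismatch loss ≈ 1.9 dB

Γ = (394 − 100)/(394 + 100) = 0.595
|Γ|² = 0.354, so P_del/P_inc = 1 − |Γ|² = 0.646
ML = −10·log₁₀(1 − |Γ|²)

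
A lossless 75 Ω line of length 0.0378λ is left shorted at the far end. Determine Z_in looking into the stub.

βl = 2π × 0.0378 = 13.6°
tan(βl) = 0.242
For a shorted stub, Z_in = jZ_0·tan(βl)

Z_in ≈ +j18.2 Ω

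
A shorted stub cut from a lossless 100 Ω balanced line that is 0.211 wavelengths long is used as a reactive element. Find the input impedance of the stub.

Z_in ≈ +j400 Ω

βl = 2π × 0.211 = 76°
tan(βl) = 4
For a shorted stub, Z_in = jZ_0·tan(βl)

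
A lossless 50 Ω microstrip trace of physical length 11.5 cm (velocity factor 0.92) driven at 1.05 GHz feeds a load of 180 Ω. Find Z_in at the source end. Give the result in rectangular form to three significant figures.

λ = v/f = 0.92·c / 1.05 GHz = 0.263 m
βl = 2π·l/λ = 2π × 0.438 = 158°
tan(βl) = tan(158°) = -0.414
Z_in = Z_0·(Z_L + jZ_0·tanβl)/(Z_0 + jZ_L·tanβl)
     = 50·(180 − j20.7)/(50 − j74.6)

Z_in ≈ 65.4 + j76.8 Ω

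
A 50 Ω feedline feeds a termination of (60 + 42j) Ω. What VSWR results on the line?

VSWR ≈ 2.16

Γ = (Z_L − Z_0)/(Z_L + Z_0) = (10 + j42)/(110 + j42)
|Γ| = 43.2/118 = 0.367
VSWR = (1 + |Γ|)/(1 − |Γ|) = 1.37/0.633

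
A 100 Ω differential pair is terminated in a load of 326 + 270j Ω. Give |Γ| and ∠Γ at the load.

Γ = (Z_L − Z_0)/(Z_L + Z_0) = (226 + j270)/(426 + j270)
|Γ| = 352/504 = 0.698

Γ ≈ 0.698 ∠ 17.7°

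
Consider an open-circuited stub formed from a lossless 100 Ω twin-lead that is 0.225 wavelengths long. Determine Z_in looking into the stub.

Z_in ≈ −j15.8 Ω

βl = 2π × 0.225 = 81°
tan(βl) = 6.31
For an open-circuited stub, Z_in = −jZ_0·cot(βl) = −jZ_0/tan(βl)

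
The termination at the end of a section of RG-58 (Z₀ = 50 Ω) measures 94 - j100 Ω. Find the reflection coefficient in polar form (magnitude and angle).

Γ ≈ 0.623 ∠ -31.5°

Γ = (Z_L − Z_0)/(Z_L + Z_0) = (44 − j100)/(144 − j100)
|Γ| = 109/175 = 0.623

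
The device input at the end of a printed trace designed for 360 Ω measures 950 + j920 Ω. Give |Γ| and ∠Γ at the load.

Γ = (Z_L − Z_0)/(Z_L + Z_0) = (590 + j920)/(1310 + j920)
|Γ| = 1090/1600 = 0.683

Γ ≈ 0.683 ∠ 22.2°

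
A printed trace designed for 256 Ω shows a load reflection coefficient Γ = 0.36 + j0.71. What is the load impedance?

Z_L ≈ 103 + j398 Ω

Z_L = Z_0·(1 + Γ)/(1 − Γ) = 256·(1.36 + j0.71)/(0.64 − j0.71)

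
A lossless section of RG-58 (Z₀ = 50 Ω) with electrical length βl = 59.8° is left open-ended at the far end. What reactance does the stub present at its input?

tan(βl) = 1.72
For an open-ended stub, Z_in = −jZ_0·cot(βl) = −jZ_0/tan(βl)

X_in ≈ -29.1 Ω (capacitive)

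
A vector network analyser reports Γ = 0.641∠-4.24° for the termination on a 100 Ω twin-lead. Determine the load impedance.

Z_L ≈ 445 − j71.6 Ω

Z_L = Z_0·(1 + Γ)/(1 − Γ) = 100·(1.64 − j0.0474)/(0.361 + j0.0474)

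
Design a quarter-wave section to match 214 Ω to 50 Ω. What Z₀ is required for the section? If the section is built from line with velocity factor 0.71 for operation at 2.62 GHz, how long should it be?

Z_qwt = √(Z_0·R_L) = √(50 × 214) = √10700
λ = 0.71·c/f = 0.0813 m, so l = λ/4 = 0.0203 m

Z_qwt ≈ 103 Ω; length ≈ 2.03 cm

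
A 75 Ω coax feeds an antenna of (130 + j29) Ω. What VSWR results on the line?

VSWR ≈ 1.86

Γ = (Z_L − Z_0)/(Z_L + Z_0) = (55 + j29)/(205 + j29)
|Γ| = 62.2/207 = 0.3
VSWR = (1 + |Γ|)/(1 − |Γ|) = 1.3/0.7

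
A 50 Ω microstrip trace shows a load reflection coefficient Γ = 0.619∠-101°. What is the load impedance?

Z_L = Z_0·(1 + Γ)/(1 − Γ) = 50·(0.882 − j0.608)/(1.12 + j0.608)

Z_L ≈ 19 − j37.5 Ω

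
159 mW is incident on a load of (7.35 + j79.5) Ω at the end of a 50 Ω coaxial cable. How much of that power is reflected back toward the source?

|Γ| = |(-42.65 + j79.5)/(57.35 + j79.5)| = 0.92
|Γ|² = 0.847
P_refl = |Γ|²·P_inc = 135 mW, P_del = (1 − |Γ|²)·P_inc = 24.3 mW

P_reflected ≈ 135 mW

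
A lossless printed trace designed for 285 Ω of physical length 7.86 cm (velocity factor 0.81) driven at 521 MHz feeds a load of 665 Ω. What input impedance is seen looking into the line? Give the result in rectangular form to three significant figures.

Z_in ≈ 152 − j124 Ω

λ = v/f = 0.81·c / 521 MHz = 0.466 m
βl = 2π·l/λ = 2π × 0.169 = 60.7°
tan(βl) = tan(60.7°) = 1.78
Z_in = Z_0·(Z_L + jZ_0·tanβl)/(Z_0 + jZ_L·tanβl)
     = 285·(665 + j507)/(285 + j1180)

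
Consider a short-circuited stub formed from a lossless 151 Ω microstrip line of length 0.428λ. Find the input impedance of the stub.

Z_in ≈ −j73.4 Ω

βl = 2π × 0.428 = 154°
tan(βl) = -0.486
For a short-circuited stub, Z_in = jZ_0·tan(βl)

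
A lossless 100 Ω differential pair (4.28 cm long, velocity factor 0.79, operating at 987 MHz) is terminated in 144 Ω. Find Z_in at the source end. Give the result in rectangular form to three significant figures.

λ = v/f = 0.79·c / 987 MHz = 0.24 m
βl = 2π·l/λ = 2π × 0.178 = 64.2°
tan(βl) = tan(64.2°) = 2.07
Z_in = Z_0·(Z_L + jZ_0·tanβl)/(Z_0 + jZ_L·tanβl)
     = 100·(144 + j207)/(100 + j297)

Z_in ≈ 77 − j22.5 Ω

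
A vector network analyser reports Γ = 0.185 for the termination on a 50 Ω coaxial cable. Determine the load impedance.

Z_L = Z_0·(1 + Γ)/(1 − Γ) = 50·(1.19)/(0.815)

Z_L ≈ 72.7 Ω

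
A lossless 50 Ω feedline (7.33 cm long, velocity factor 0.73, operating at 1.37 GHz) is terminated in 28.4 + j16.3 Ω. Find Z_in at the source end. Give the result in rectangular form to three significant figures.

Z_in ≈ 25.3 + j6.25 Ω

λ = v/f = 0.73·c / 1.37 GHz = 0.16 m
βl = 2π·l/λ = 2π × 0.459 = 165°
tan(βl) = tan(165°) = -0.267
Z_in = Z_0·(Z_L + jZ_0·tanβl)/(Z_0 + jZ_L·tanβl)
     = 50·(28.4 + j2.97)/(54.3 − j7.57)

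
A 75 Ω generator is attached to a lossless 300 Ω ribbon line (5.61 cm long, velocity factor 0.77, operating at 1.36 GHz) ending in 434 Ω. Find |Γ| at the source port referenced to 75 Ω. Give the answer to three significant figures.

λ = v/f = 0.77·c / 1.36 GHz = 0.17 m
βl = 2π·l/λ = 2π × 0.33 = 119°
tan(βl) = -1.81
Z_in = Z_0·(Z_L + jZ_0·tanβl)/(Z_0 + jZ_L·tanβl) = 236 + j75.5 Ω
Γ_s = (Z_in − Z_s)/(Z_in + Z_s) = (161 + j75.5)/(311 + j75.5), |Γ_s| = 0.556

|Γ| ≈ 0.556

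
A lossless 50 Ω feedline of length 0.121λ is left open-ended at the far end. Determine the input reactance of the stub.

βl = 2π × 0.121 = 43.6°
tan(βl) = 0.951
For an open-ended stub, Z_in = −jZ_0·cot(βl) = −jZ_0/tan(βl)

X_in ≈ -52.6 Ω (capacitive)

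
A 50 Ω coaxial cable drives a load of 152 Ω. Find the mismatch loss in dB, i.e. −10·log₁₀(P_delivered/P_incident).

mismatch loss ≈ 1.28 dB

Γ = (152 − 50)/(152 + 50) = 0.505
|Γ|² = 0.255, so P_del/P_inc = 1 − |Γ|² = 0.745
ML = −10·log₁₀(1 − |Γ|²)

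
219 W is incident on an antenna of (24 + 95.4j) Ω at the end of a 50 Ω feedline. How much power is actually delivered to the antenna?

P_delivered ≈ 72.1 W

|Γ| = |(-26 + j95.4)/(74 + j95.4)| = 0.819
|Γ|² = 0.671
P_refl = |Γ|²·P_inc = 147 W, P_del = (1 − |Γ|²)·P_inc = 72.1 W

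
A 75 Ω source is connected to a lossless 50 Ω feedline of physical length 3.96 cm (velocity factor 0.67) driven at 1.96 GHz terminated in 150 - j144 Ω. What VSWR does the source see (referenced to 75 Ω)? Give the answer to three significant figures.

λ = v/f = 0.67·c / 1.96 GHz = 0.103 m
βl = 2π·l/λ = 2π × 0.386 = 139°
tan(βl) = -0.869
Z_in = Z_0·(Z_L + jZ_0·tanβl)/(Z_0 + jZ_L·tanβl) = 29.1 + j74.3 Ω
Γ_s = (Z_in − Z_s)/(Z_in + Z_s) = (-45.9 + j74.3)/(104 + j74.3), |Γ_s| = 0.683
VSWR = (1 + |Γ_s|)/(1 − |Γ_s|)

VSWR ≈ 5.31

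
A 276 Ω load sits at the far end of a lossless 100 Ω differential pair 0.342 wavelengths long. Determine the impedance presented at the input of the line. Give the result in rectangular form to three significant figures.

βl = 2π × 0.342 = 123°
tan(βl) = tan(123°) = -1.53
Z_in = Z_0·(Z_L + jZ_0·tanβl)/(Z_0 + jZ_L·tanβl)
     = 100·(276 − j153)/(100 − j423)

Z_in ≈ 48.9 + j53.7 Ω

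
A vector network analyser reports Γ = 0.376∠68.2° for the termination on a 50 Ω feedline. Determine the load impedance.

Z_L = Z_0·(1 + Γ)/(1 − Γ) = 50·(1.14 + j0.349)/(0.86 − j0.349)

Z_L ≈ 49.8 + j40.5 Ω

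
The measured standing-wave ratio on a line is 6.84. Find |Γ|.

|Γ| ≈ 0.745

|Γ| = (S − 1)/(S + 1) = (6.84 − 1)/(6.84 + 1) = 5.84/7.84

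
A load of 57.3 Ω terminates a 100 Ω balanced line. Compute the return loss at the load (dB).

Γ = (57.3 − 100)/(57.3 + 100) = -0.271
RL = −20·log₁₀|Γ| = −20·log₁₀(0.271)

RL ≈ 11.3 dB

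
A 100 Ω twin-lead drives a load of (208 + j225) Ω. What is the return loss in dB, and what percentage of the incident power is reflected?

RL ≈ 3.68 dB; 42.8% of incident power reflected

Γ = (108 + j225)/(308 + j225), |Γ| = 0.654
RL = −20·log₁₀(0.654) = 3.68 dB
P_refl/P_inc = |Γ|² = 0.428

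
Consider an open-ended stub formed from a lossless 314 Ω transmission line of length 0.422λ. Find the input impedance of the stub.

βl = 2π × 0.422 = 152°
tan(βl) = -0.534
For an open-ended stub, Z_in = −jZ_0·cot(βl) = −jZ_0/tan(βl)

Z_in ≈ +j589 Ω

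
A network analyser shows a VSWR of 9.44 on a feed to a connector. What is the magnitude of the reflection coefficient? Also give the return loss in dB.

|Γ| = (S − 1)/(S + 1) = (9.44 − 1)/(9.44 + 1) = 8.44/10.4
RL = −20·log₁₀|Γ| = −20·log₁₀(0.808)

|Γ| ≈ 0.808; return loss ≈ 1.85 dB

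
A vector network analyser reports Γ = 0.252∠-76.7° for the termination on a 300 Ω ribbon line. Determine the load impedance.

Z_L ≈ 296 − j155 Ω

Z_L = Z_0·(1 + Γ)/(1 − Γ) = 300·(1.06 − j0.245)/(0.942 + j0.245)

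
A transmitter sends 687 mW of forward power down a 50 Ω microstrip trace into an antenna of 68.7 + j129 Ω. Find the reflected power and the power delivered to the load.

P_reflected ≈ 380 mW; P_delivered ≈ 307 mW

|Γ| = |(18.7 + j129)/(118.7 + j129)| = 0.744
|Γ|² = 0.553
P_refl = |Γ|²·P_inc = 380 mW, P_del = (1 − |Γ|²)·P_inc = 307 mW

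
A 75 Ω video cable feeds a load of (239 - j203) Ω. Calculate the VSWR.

VSWR ≈ 5.62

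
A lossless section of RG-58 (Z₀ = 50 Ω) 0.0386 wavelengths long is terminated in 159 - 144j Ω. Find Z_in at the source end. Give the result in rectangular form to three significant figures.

Z_in ≈ 47.5 − j98.7 Ω

βl = 2π × 0.0386 = 13.9°
tan(βl) = tan(13.9°) = 0.247
Z_in = Z_0·(Z_L + jZ_0·tanβl)/(Z_0 + jZ_L·tanβl)
     = 50·(159 − j132)/(85.6 + j39.3)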